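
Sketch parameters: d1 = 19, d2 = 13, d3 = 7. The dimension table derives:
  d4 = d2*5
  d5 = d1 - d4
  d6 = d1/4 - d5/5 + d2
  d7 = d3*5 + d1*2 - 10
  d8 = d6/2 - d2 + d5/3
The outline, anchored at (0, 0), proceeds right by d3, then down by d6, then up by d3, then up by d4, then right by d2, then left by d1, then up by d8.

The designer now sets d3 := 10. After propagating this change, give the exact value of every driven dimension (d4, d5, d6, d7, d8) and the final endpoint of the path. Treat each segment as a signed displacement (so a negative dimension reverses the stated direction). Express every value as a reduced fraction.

d4 = 65
d5 = -46
d6 = 539/20
d7 = 78
d8 = -1783/120
endpoint = (4, 3983/120)

Apply edit: d3 := 10
  d4 = d2*5 = 65
  d5 = d1 - d4 = -46
  d6 = d1/4 - d5/5 + d2 = 539/20
  d7 = d3*5 + d1*2 - 10 = 78
  d8 = d6/2 - d2 + d5/3 = -1783/120
Walk from origin (0, 0):
  seg 1: right by d3 = 10 → (10, 0)
  seg 2: down by d6 = 539/20 → (10, -539/20)
  seg 3: up by d3 = 10 → (10, -339/20)
  seg 4: up by d4 = 65 → (10, 961/20)
  seg 5: right by d2 = 13 → (23, 961/20)
  seg 6: left by d1 = 19 → (4, 961/20)
  seg 7: up by d8 = -1783/120 → (4, 3983/120)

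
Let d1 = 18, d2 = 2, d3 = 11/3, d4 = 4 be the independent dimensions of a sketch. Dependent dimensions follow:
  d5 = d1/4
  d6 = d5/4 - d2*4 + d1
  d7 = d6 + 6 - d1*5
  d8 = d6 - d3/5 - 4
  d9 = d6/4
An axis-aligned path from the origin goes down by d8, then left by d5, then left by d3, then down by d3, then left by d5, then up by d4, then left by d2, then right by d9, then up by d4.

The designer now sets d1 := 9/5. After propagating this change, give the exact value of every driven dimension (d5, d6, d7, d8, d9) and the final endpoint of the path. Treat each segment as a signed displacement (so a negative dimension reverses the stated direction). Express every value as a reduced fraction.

Apply edit: d1 := 9/5
  d5 = d1/4 = 9/20
  d6 = d5/4 - d2*4 + d1 = -487/80
  d7 = d6 + 6 - d1*5 = -727/80
  d8 = d6 - d3/5 - 4 = -2597/240
  d9 = d6/4 = -487/320
Walk from origin (0, 0):
  seg 1: down by d8 = -2597/240 → (0, 2597/240)
  seg 2: left by d5 = 9/20 → (-9/20, 2597/240)
  seg 3: left by d3 = 11/3 → (-247/60, 2597/240)
  seg 4: down by d3 = 11/3 → (-247/60, 1717/240)
  seg 5: left by d5 = 9/20 → (-137/30, 1717/240)
  seg 6: up by d4 = 4 → (-137/30, 2677/240)
  seg 7: left by d2 = 2 → (-197/30, 2677/240)
  seg 8: right by d9 = -487/320 → (-1553/192, 2677/240)
  seg 9: up by d4 = 4 → (-1553/192, 3637/240)

d5 = 9/20
d6 = -487/80
d7 = -727/80
d8 = -2597/240
d9 = -487/320
endpoint = (-1553/192, 3637/240)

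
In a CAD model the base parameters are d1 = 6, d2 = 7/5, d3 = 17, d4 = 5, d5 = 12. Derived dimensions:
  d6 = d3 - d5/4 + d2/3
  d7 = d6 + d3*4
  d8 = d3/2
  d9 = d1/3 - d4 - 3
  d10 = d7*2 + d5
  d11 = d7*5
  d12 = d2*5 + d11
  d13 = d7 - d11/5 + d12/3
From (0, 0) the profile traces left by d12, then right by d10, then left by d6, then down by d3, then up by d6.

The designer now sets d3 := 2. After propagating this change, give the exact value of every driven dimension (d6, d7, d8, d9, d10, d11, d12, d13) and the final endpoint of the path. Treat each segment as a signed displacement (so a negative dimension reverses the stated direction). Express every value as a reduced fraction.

d6 = -8/15
d7 = 112/15
d8 = 1
d9 = -6
d10 = 404/15
d11 = 112/3
d12 = 133/3
d13 = 133/9
endpoint = (-253/15, -38/15)

Apply edit: d3 := 2
  d6 = d3 - d5/4 + d2/3 = -8/15
  d7 = d6 + d3*4 = 112/15
  d8 = d3/2 = 1
  d9 = d1/3 - d4 - 3 = -6
  d10 = d7*2 + d5 = 404/15
  d11 = d7*5 = 112/3
  d12 = d2*5 + d11 = 133/3
  d13 = d7 - d11/5 + d12/3 = 133/9
Walk from origin (0, 0):
  seg 1: left by d12 = 133/3 → (-133/3, 0)
  seg 2: right by d10 = 404/15 → (-87/5, 0)
  seg 3: left by d6 = -8/15 → (-253/15, 0)
  seg 4: down by d3 = 2 → (-253/15, -2)
  seg 5: up by d6 = -8/15 → (-253/15, -38/15)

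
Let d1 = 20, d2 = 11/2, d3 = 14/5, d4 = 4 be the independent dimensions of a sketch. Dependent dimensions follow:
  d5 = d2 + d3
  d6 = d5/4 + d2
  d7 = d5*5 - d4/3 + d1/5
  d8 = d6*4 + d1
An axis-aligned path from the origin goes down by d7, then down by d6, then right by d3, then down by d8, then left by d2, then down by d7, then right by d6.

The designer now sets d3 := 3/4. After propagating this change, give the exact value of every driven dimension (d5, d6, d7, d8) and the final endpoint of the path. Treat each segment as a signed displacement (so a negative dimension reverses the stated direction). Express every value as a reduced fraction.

Apply edit: d3 := 3/4
  d5 = d2 + d3 = 25/4
  d6 = d5/4 + d2 = 113/16
  d7 = d5*5 - d4/3 + d1/5 = 407/12
  d8 = d6*4 + d1 = 193/4
Walk from origin (0, 0):
  seg 1: down by d7 = 407/12 → (0, -407/12)
  seg 2: down by d6 = 113/16 → (0, -1967/48)
  seg 3: right by d3 = 3/4 → (3/4, -1967/48)
  seg 4: down by d8 = 193/4 → (3/4, -4283/48)
  seg 5: left by d2 = 11/2 → (-19/4, -4283/48)
  seg 6: down by d7 = 407/12 → (-19/4, -5911/48)
  seg 7: right by d6 = 113/16 → (37/16, -5911/48)

d5 = 25/4
d6 = 113/16
d7 = 407/12
d8 = 193/4
endpoint = (37/16, -5911/48)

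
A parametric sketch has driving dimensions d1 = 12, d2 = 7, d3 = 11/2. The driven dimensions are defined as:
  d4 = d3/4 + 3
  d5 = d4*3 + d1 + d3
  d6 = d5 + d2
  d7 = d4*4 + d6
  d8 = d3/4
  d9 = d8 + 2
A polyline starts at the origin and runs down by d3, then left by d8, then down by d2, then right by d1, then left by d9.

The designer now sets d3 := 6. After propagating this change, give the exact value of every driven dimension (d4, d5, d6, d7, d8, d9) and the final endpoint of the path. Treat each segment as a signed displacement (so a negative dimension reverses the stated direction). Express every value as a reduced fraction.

Apply edit: d3 := 6
  d4 = d3/4 + 3 = 9/2
  d5 = d4*3 + d1 + d3 = 63/2
  d6 = d5 + d2 = 77/2
  d7 = d4*4 + d6 = 113/2
  d8 = d3/4 = 3/2
  d9 = d8 + 2 = 7/2
Walk from origin (0, 0):
  seg 1: down by d3 = 6 → (0, -6)
  seg 2: left by d8 = 3/2 → (-3/2, -6)
  seg 3: down by d2 = 7 → (-3/2, -13)
  seg 4: right by d1 = 12 → (21/2, -13)
  seg 5: left by d9 = 7/2 → (7, -13)

d4 = 9/2
d5 = 63/2
d6 = 77/2
d7 = 113/2
d8 = 3/2
d9 = 7/2
endpoint = (7, -13)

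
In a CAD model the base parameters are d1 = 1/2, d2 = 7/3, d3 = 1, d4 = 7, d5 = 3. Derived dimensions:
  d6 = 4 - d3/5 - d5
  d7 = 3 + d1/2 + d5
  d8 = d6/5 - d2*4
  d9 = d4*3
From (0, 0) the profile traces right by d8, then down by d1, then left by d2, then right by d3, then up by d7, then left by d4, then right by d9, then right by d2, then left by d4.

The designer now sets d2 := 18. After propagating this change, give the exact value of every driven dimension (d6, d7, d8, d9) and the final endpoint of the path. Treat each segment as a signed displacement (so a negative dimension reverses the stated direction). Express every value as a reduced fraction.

Apply edit: d2 := 18
  d6 = 4 - d3/5 - d5 = 4/5
  d7 = 3 + d1/2 + d5 = 25/4
  d8 = d6/5 - d2*4 = -1796/25
  d9 = d4*3 = 21
Walk from origin (0, 0):
  seg 1: right by d8 = -1796/25 → (-1796/25, 0)
  seg 2: down by d1 = 1/2 → (-1796/25, -1/2)
  seg 3: left by d2 = 18 → (-2246/25, -1/2)
  seg 4: right by d3 = 1 → (-2221/25, -1/2)
  seg 5: up by d7 = 25/4 → (-2221/25, 23/4)
  seg 6: left by d4 = 7 → (-2396/25, 23/4)
  seg 7: right by d9 = 21 → (-1871/25, 23/4)
  seg 8: right by d2 = 18 → (-1421/25, 23/4)
  seg 9: left by d4 = 7 → (-1596/25, 23/4)

d6 = 4/5
d7 = 25/4
d8 = -1796/25
d9 = 21
endpoint = (-1596/25, 23/4)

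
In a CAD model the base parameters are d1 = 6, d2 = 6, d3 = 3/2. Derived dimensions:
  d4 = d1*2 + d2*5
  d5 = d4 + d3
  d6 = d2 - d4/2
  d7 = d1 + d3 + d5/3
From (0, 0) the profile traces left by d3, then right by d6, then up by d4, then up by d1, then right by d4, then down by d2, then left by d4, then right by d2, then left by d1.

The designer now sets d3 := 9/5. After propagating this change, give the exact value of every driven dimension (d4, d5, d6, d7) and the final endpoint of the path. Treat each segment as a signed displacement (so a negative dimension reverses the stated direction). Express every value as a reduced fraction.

Apply edit: d3 := 9/5
  d4 = d1*2 + d2*5 = 42
  d5 = d4 + d3 = 219/5
  d6 = d2 - d4/2 = -15
  d7 = d1 + d3 + d5/3 = 112/5
Walk from origin (0, 0):
  seg 1: left by d3 = 9/5 → (-9/5, 0)
  seg 2: right by d6 = -15 → (-84/5, 0)
  seg 3: up by d4 = 42 → (-84/5, 42)
  seg 4: up by d1 = 6 → (-84/5, 48)
  seg 5: right by d4 = 42 → (126/5, 48)
  seg 6: down by d2 = 6 → (126/5, 42)
  seg 7: left by d4 = 42 → (-84/5, 42)
  seg 8: right by d2 = 6 → (-54/5, 42)
  seg 9: left by d1 = 6 → (-84/5, 42)

d4 = 42
d5 = 219/5
d6 = -15
d7 = 112/5
endpoint = (-84/5, 42)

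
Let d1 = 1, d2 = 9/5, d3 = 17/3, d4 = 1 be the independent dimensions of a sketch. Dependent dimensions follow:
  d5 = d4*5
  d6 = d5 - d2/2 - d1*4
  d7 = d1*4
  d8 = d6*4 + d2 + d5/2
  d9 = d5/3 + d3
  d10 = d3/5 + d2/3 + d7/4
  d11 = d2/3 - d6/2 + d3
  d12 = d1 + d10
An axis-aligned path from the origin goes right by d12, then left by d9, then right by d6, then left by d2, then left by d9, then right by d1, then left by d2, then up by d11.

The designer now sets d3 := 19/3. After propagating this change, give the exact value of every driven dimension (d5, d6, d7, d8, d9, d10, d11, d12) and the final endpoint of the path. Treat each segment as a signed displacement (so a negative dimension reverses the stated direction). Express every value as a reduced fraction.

Apply edit: d3 := 19/3
  d5 = d4*5 = 5
  d6 = d5 - d2/2 - d1*4 = 1/10
  d7 = d1*4 = 4
  d8 = d6*4 + d2 + d5/2 = 47/10
  d9 = d5/3 + d3 = 8
  d10 = d3/5 + d2/3 + d7/4 = 43/15
  d11 = d2/3 - d6/2 + d3 = 413/60
  d12 = d1 + d10 = 58/15
Walk from origin (0, 0):
  seg 1: right by d12 = 58/15 → (58/15, 0)
  seg 2: left by d9 = 8 → (-62/15, 0)
  seg 3: right by d6 = 1/10 → (-121/30, 0)
  seg 4: left by d2 = 9/5 → (-35/6, 0)
  seg 5: left by d9 = 8 → (-83/6, 0)
  seg 6: right by d1 = 1 → (-77/6, 0)
  seg 7: left by d2 = 9/5 → (-439/30, 0)
  seg 8: up by d11 = 413/60 → (-439/30, 413/60)

d5 = 5
d6 = 1/10
d7 = 4
d8 = 47/10
d9 = 8
d10 = 43/15
d11 = 413/60
d12 = 58/15
endpoint = (-439/30, 413/60)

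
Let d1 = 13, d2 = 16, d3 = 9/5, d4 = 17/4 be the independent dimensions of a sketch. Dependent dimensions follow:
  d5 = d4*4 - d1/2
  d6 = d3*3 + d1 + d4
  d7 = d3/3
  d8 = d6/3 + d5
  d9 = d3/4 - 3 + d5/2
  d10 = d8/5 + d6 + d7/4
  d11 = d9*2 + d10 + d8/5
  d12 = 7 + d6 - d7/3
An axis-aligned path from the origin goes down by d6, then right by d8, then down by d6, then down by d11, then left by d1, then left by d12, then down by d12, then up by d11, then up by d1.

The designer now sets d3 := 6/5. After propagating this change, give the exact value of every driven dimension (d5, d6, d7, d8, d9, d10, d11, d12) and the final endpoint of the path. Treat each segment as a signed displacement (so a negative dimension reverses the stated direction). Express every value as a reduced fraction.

d5 = 21/2
d6 = 417/20
d7 = 2/5
d8 = 349/20
d9 = 51/20
d10 = 611/25
d11 = 3303/100
d12 = 1663/60
endpoint = (-349/15, -677/12)

Apply edit: d3 := 6/5
  d5 = d4*4 - d1/2 = 21/2
  d6 = d3*3 + d1 + d4 = 417/20
  d7 = d3/3 = 2/5
  d8 = d6/3 + d5 = 349/20
  d9 = d3/4 - 3 + d5/2 = 51/20
  d10 = d8/5 + d6 + d7/4 = 611/25
  d11 = d9*2 + d10 + d8/5 = 3303/100
  d12 = 7 + d6 - d7/3 = 1663/60
Walk from origin (0, 0):
  seg 1: down by d6 = 417/20 → (0, -417/20)
  seg 2: right by d8 = 349/20 → (349/20, -417/20)
  seg 3: down by d6 = 417/20 → (349/20, -417/10)
  seg 4: down by d11 = 3303/100 → (349/20, -7473/100)
  seg 5: left by d1 = 13 → (89/20, -7473/100)
  seg 6: left by d12 = 1663/60 → (-349/15, -7473/100)
  seg 7: down by d12 = 1663/60 → (-349/15, -15367/150)
  seg 8: up by d11 = 3303/100 → (-349/15, -833/12)
  seg 9: up by d1 = 13 → (-349/15, -677/12)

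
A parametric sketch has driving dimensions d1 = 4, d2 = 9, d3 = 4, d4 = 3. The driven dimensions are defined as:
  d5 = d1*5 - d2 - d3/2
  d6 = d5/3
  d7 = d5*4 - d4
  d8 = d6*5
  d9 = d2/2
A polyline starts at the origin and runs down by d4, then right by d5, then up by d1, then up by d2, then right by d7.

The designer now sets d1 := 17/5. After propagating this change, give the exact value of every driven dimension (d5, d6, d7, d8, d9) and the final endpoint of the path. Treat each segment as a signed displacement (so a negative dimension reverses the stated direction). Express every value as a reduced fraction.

d5 = 6
d6 = 2
d7 = 21
d8 = 10
d9 = 9/2
endpoint = (27, 47/5)

Apply edit: d1 := 17/5
  d5 = d1*5 - d2 - d3/2 = 6
  d6 = d5/3 = 2
  d7 = d5*4 - d4 = 21
  d8 = d6*5 = 10
  d9 = d2/2 = 9/2
Walk from origin (0, 0):
  seg 1: down by d4 = 3 → (0, -3)
  seg 2: right by d5 = 6 → (6, -3)
  seg 3: up by d1 = 17/5 → (6, 2/5)
  seg 4: up by d2 = 9 → (6, 47/5)
  seg 5: right by d7 = 21 → (27, 47/5)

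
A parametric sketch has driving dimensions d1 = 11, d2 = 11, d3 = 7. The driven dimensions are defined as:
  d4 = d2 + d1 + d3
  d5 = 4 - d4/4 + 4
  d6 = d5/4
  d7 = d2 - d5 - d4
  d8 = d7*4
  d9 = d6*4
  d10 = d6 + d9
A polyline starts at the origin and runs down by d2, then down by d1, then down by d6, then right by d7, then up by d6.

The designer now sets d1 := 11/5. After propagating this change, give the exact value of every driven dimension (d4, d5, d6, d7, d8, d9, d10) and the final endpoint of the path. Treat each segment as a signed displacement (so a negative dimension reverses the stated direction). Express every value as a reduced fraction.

d4 = 101/5
d5 = 59/20
d6 = 59/80
d7 = -243/20
d8 = -243/5
d9 = 59/20
d10 = 59/16
endpoint = (-243/20, -66/5)

Apply edit: d1 := 11/5
  d4 = d2 + d1 + d3 = 101/5
  d5 = 4 - d4/4 + 4 = 59/20
  d6 = d5/4 = 59/80
  d7 = d2 - d5 - d4 = -243/20
  d8 = d7*4 = -243/5
  d9 = d6*4 = 59/20
  d10 = d6 + d9 = 59/16
Walk from origin (0, 0):
  seg 1: down by d2 = 11 → (0, -11)
  seg 2: down by d1 = 11/5 → (0, -66/5)
  seg 3: down by d6 = 59/80 → (0, -223/16)
  seg 4: right by d7 = -243/20 → (-243/20, -223/16)
  seg 5: up by d6 = 59/80 → (-243/20, -66/5)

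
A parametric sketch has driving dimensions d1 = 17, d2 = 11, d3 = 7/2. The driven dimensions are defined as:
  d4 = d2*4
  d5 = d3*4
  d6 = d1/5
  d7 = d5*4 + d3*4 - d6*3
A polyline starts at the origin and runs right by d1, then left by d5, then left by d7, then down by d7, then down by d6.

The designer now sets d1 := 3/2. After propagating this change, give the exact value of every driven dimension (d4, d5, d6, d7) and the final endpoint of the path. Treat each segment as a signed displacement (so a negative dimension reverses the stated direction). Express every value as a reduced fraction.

Apply edit: d1 := 3/2
  d4 = d2*4 = 44
  d5 = d3*4 = 14
  d6 = d1/5 = 3/10
  d7 = d5*4 + d3*4 - d6*3 = 691/10
Walk from origin (0, 0):
  seg 1: right by d1 = 3/2 → (3/2, 0)
  seg 2: left by d5 = 14 → (-25/2, 0)
  seg 3: left by d7 = 691/10 → (-408/5, 0)
  seg 4: down by d7 = 691/10 → (-408/5, -691/10)
  seg 5: down by d6 = 3/10 → (-408/5, -347/5)

d4 = 44
d5 = 14
d6 = 3/10
d7 = 691/10
endpoint = (-408/5, -347/5)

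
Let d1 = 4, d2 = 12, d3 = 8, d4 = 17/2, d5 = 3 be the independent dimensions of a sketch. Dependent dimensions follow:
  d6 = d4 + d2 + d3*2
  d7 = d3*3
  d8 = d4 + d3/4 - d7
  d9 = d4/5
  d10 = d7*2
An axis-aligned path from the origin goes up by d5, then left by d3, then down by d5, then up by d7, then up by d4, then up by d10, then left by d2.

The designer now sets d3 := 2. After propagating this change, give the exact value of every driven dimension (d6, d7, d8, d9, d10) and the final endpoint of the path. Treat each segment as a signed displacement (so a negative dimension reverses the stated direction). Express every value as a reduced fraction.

d6 = 49/2
d7 = 6
d8 = 3
d9 = 17/10
d10 = 12
endpoint = (-14, 53/2)

Apply edit: d3 := 2
  d6 = d4 + d2 + d3*2 = 49/2
  d7 = d3*3 = 6
  d8 = d4 + d3/4 - d7 = 3
  d9 = d4/5 = 17/10
  d10 = d7*2 = 12
Walk from origin (0, 0):
  seg 1: up by d5 = 3 → (0, 3)
  seg 2: left by d3 = 2 → (-2, 3)
  seg 3: down by d5 = 3 → (-2, 0)
  seg 4: up by d7 = 6 → (-2, 6)
  seg 5: up by d4 = 17/2 → (-2, 29/2)
  seg 6: up by d10 = 12 → (-2, 53/2)
  seg 7: left by d2 = 12 → (-14, 53/2)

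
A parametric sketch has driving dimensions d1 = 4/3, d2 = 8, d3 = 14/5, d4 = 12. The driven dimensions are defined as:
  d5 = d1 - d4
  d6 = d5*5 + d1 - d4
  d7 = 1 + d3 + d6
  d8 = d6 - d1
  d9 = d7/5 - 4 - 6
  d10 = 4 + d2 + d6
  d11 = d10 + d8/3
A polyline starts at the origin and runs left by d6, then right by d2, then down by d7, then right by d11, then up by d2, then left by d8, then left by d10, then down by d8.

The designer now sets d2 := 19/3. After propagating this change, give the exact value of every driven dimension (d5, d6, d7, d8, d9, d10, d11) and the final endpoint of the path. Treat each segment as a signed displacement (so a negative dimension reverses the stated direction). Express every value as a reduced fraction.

d5 = -32/3
d6 = -64
d7 = -301/5
d8 = -196/3
d9 = -551/25
d10 = -161/3
d11 = -679/9
endpoint = (1025/9, 1978/15)

Apply edit: d2 := 19/3
  d5 = d1 - d4 = -32/3
  d6 = d5*5 + d1 - d4 = -64
  d7 = 1 + d3 + d6 = -301/5
  d8 = d6 - d1 = -196/3
  d9 = d7/5 - 4 - 6 = -551/25
  d10 = 4 + d2 + d6 = -161/3
  d11 = d10 + d8/3 = -679/9
Walk from origin (0, 0):
  seg 1: left by d6 = -64 → (64, 0)
  seg 2: right by d2 = 19/3 → (211/3, 0)
  seg 3: down by d7 = -301/5 → (211/3, 301/5)
  seg 4: right by d11 = -679/9 → (-46/9, 301/5)
  seg 5: up by d2 = 19/3 → (-46/9, 998/15)
  seg 6: left by d8 = -196/3 → (542/9, 998/15)
  seg 7: left by d10 = -161/3 → (1025/9, 998/15)
  seg 8: down by d8 = -196/3 → (1025/9, 1978/15)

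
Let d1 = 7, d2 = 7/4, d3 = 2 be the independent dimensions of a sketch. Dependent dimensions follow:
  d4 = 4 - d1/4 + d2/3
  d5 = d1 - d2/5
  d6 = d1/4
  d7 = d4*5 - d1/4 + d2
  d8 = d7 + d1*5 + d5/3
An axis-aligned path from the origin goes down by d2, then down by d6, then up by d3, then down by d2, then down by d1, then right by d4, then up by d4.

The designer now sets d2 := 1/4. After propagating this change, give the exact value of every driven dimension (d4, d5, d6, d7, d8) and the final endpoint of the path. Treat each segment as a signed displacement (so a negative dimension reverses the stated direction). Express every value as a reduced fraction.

d4 = 7/3
d5 = 139/20
d6 = 7/4
d7 = 61/6
d8 = 2849/60
endpoint = (7/3, -59/12)

Apply edit: d2 := 1/4
  d4 = 4 - d1/4 + d2/3 = 7/3
  d5 = d1 - d2/5 = 139/20
  d6 = d1/4 = 7/4
  d7 = d4*5 - d1/4 + d2 = 61/6
  d8 = d7 + d1*5 + d5/3 = 2849/60
Walk from origin (0, 0):
  seg 1: down by d2 = 1/4 → (0, -1/4)
  seg 2: down by d6 = 7/4 → (0, -2)
  seg 3: up by d3 = 2 → (0, 0)
  seg 4: down by d2 = 1/4 → (0, -1/4)
  seg 5: down by d1 = 7 → (0, -29/4)
  seg 6: right by d4 = 7/3 → (7/3, -29/4)
  seg 7: up by d4 = 7/3 → (7/3, -59/12)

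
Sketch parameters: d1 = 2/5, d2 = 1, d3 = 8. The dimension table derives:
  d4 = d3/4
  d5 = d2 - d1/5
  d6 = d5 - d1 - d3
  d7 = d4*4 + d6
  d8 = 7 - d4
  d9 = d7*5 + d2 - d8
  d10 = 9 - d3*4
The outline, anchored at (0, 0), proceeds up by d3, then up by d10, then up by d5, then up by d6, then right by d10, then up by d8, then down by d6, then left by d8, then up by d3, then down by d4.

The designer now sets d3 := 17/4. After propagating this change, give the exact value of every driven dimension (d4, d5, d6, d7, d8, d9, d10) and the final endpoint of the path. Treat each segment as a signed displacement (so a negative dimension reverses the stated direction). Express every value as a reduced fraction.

Apply edit: d3 := 17/4
  d4 = d3/4 = 17/16
  d5 = d2 - d1/5 = 23/25
  d6 = d5 - d1 - d3 = -373/100
  d7 = d4*4 + d6 = 13/25
  d8 = 7 - d4 = 95/16
  d9 = d7*5 + d2 - d8 = -187/80
  d10 = 9 - d3*4 = -8
Walk from origin (0, 0):
  seg 1: up by d3 = 17/4 → (0, 17/4)
  seg 2: up by d10 = -8 → (0, -15/4)
  seg 3: up by d5 = 23/25 → (0, -283/100)
  seg 4: up by d6 = -373/100 → (0, -164/25)
  seg 5: right by d10 = -8 → (-8, -164/25)
  seg 6: up by d8 = 95/16 → (-8, -249/400)
  seg 7: down by d6 = -373/100 → (-8, 1243/400)
  seg 8: left by d8 = 95/16 → (-223/16, 1243/400)
  seg 9: up by d3 = 17/4 → (-223/16, 2943/400)
  seg 10: down by d4 = 17/16 → (-223/16, 1259/200)

d4 = 17/16
d5 = 23/25
d6 = -373/100
d7 = 13/25
d8 = 95/16
d9 = -187/80
d10 = -8
endpoint = (-223/16, 1259/200)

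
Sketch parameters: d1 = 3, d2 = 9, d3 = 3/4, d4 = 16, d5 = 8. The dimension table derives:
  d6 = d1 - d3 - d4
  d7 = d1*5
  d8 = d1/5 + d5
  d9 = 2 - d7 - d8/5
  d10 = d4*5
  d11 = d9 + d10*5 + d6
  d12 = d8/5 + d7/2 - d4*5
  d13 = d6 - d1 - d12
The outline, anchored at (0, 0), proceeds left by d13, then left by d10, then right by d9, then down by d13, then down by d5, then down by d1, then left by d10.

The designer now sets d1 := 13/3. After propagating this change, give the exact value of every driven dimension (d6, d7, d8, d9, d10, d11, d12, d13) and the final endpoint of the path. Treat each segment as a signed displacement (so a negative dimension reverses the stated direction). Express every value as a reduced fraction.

Apply edit: d1 := 13/3
  d6 = d1 - d3 - d4 = -149/12
  d7 = d1*5 = 65/3
  d8 = d1/5 + d5 = 133/15
  d9 = 2 - d7 - d8/5 = -536/25
  d10 = d4*5 = 80
  d11 = d9 + d10*5 + d6 = 109843/300
  d12 = d8/5 + d7/2 - d4*5 = -10109/150
  d13 = d6 - d1 - d12 = 15193/300
Walk from origin (0, 0):
  seg 1: left by d13 = 15193/300 → (-15193/300, 0)
  seg 2: left by d10 = 80 → (-39193/300, 0)
  seg 3: right by d9 = -536/25 → (-1825/12, 0)
  seg 4: down by d13 = 15193/300 → (-1825/12, -15193/300)
  seg 5: down by d5 = 8 → (-1825/12, -17593/300)
  seg 6: down by d1 = 13/3 → (-1825/12, -18893/300)
  seg 7: left by d10 = 80 → (-2785/12, -18893/300)

d6 = -149/12
d7 = 65/3
d8 = 133/15
d9 = -536/25
d10 = 80
d11 = 109843/300
d12 = -10109/150
d13 = 15193/300
endpoint = (-2785/12, -18893/300)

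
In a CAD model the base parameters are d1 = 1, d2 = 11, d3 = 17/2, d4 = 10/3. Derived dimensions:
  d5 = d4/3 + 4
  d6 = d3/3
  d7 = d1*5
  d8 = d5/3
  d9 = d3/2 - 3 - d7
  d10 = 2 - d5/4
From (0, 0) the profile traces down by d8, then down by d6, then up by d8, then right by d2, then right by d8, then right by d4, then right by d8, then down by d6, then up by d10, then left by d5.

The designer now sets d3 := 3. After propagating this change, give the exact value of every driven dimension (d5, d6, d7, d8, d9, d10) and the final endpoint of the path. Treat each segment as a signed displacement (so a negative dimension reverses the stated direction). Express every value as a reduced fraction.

d5 = 46/9
d6 = 1
d7 = 5
d8 = 46/27
d9 = -13/2
d10 = 13/18
endpoint = (341/27, -23/18)

Apply edit: d3 := 3
  d5 = d4/3 + 4 = 46/9
  d6 = d3/3 = 1
  d7 = d1*5 = 5
  d8 = d5/3 = 46/27
  d9 = d3/2 - 3 - d7 = -13/2
  d10 = 2 - d5/4 = 13/18
Walk from origin (0, 0):
  seg 1: down by d8 = 46/27 → (0, -46/27)
  seg 2: down by d6 = 1 → (0, -73/27)
  seg 3: up by d8 = 46/27 → (0, -1)
  seg 4: right by d2 = 11 → (11, -1)
  seg 5: right by d8 = 46/27 → (343/27, -1)
  seg 6: right by d4 = 10/3 → (433/27, -1)
  seg 7: right by d8 = 46/27 → (479/27, -1)
  seg 8: down by d6 = 1 → (479/27, -2)
  seg 9: up by d10 = 13/18 → (479/27, -23/18)
  seg 10: left by d5 = 46/9 → (341/27, -23/18)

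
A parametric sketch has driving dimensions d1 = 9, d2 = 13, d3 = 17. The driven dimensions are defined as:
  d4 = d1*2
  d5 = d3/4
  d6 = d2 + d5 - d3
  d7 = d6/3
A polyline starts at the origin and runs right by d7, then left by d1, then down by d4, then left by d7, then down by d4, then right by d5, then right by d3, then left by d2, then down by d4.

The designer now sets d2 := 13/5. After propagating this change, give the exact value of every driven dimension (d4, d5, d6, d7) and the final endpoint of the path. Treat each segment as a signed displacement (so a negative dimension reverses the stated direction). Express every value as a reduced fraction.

d4 = 18
d5 = 17/4
d6 = -203/20
d7 = -203/60
endpoint = (193/20, -54)

Apply edit: d2 := 13/5
  d4 = d1*2 = 18
  d5 = d3/4 = 17/4
  d6 = d2 + d5 - d3 = -203/20
  d7 = d6/3 = -203/60
Walk from origin (0, 0):
  seg 1: right by d7 = -203/60 → (-203/60, 0)
  seg 2: left by d1 = 9 → (-743/60, 0)
  seg 3: down by d4 = 18 → (-743/60, -18)
  seg 4: left by d7 = -203/60 → (-9, -18)
  seg 5: down by d4 = 18 → (-9, -36)
  seg 6: right by d5 = 17/4 → (-19/4, -36)
  seg 7: right by d3 = 17 → (49/4, -36)
  seg 8: left by d2 = 13/5 → (193/20, -36)
  seg 9: down by d4 = 18 → (193/20, -54)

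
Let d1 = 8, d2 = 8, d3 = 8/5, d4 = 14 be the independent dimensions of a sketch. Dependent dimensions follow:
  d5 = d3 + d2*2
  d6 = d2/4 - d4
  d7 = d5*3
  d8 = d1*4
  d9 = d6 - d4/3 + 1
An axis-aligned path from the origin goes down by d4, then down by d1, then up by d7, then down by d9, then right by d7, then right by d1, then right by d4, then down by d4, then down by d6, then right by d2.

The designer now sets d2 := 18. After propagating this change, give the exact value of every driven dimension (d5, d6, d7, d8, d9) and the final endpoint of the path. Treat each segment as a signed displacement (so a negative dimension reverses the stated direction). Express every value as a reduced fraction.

d5 = 188/5
d6 = -19/2
d7 = 564/5
d8 = 32
d9 = -79/6
endpoint = (764/5, 1492/15)

Apply edit: d2 := 18
  d5 = d3 + d2*2 = 188/5
  d6 = d2/4 - d4 = -19/2
  d7 = d5*3 = 564/5
  d8 = d1*4 = 32
  d9 = d6 - d4/3 + 1 = -79/6
Walk from origin (0, 0):
  seg 1: down by d4 = 14 → (0, -14)
  seg 2: down by d1 = 8 → (0, -22)
  seg 3: up by d7 = 564/5 → (0, 454/5)
  seg 4: down by d9 = -79/6 → (0, 3119/30)
  seg 5: right by d7 = 564/5 → (564/5, 3119/30)
  seg 6: right by d1 = 8 → (604/5, 3119/30)
  seg 7: right by d4 = 14 → (674/5, 3119/30)
  seg 8: down by d4 = 14 → (674/5, 2699/30)
  seg 9: down by d6 = -19/2 → (674/5, 1492/15)
  seg 10: right by d2 = 18 → (764/5, 1492/15)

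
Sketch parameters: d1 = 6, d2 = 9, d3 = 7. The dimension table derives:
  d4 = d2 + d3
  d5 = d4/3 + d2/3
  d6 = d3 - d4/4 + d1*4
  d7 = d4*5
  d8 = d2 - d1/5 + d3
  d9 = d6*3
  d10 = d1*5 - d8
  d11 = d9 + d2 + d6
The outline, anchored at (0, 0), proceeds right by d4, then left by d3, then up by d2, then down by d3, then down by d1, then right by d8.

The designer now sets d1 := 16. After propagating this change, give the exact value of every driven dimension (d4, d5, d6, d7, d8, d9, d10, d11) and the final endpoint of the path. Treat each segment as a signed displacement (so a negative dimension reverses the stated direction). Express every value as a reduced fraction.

d4 = 16
d5 = 25/3
d6 = 67
d7 = 80
d8 = 64/5
d9 = 201
d10 = 336/5
d11 = 277
endpoint = (109/5, -14)

Apply edit: d1 := 16
  d4 = d2 + d3 = 16
  d5 = d4/3 + d2/3 = 25/3
  d6 = d3 - d4/4 + d1*4 = 67
  d7 = d4*5 = 80
  d8 = d2 - d1/5 + d3 = 64/5
  d9 = d6*3 = 201
  d10 = d1*5 - d8 = 336/5
  d11 = d9 + d2 + d6 = 277
Walk from origin (0, 0):
  seg 1: right by d4 = 16 → (16, 0)
  seg 2: left by d3 = 7 → (9, 0)
  seg 3: up by d2 = 9 → (9, 9)
  seg 4: down by d3 = 7 → (9, 2)
  seg 5: down by d1 = 16 → (9, -14)
  seg 6: right by d8 = 64/5 → (109/5, -14)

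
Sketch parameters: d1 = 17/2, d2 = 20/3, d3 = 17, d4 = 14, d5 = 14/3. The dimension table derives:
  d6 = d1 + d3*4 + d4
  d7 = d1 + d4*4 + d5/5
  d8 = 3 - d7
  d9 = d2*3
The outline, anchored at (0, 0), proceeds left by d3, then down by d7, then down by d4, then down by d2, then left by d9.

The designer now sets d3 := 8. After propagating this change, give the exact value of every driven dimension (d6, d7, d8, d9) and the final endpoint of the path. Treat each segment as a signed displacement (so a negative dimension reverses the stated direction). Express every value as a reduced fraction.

d6 = 109/2
d7 = 1963/30
d8 = -1873/30
d9 = 20
endpoint = (-28, -861/10)

Apply edit: d3 := 8
  d6 = d1 + d3*4 + d4 = 109/2
  d7 = d1 + d4*4 + d5/5 = 1963/30
  d8 = 3 - d7 = -1873/30
  d9 = d2*3 = 20
Walk from origin (0, 0):
  seg 1: left by d3 = 8 → (-8, 0)
  seg 2: down by d7 = 1963/30 → (-8, -1963/30)
  seg 3: down by d4 = 14 → (-8, -2383/30)
  seg 4: down by d2 = 20/3 → (-8, -861/10)
  seg 5: left by d9 = 20 → (-28, -861/10)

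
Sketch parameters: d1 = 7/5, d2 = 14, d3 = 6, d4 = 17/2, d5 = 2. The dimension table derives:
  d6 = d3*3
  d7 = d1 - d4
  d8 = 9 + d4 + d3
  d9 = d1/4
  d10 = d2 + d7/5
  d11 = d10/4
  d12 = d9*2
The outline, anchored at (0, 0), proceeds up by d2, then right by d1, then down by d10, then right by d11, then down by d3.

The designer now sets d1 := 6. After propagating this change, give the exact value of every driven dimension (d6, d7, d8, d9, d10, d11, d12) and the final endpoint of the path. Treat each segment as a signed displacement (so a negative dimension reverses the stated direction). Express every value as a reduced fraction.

d6 = 18
d7 = -5/2
d8 = 47/2
d9 = 3/2
d10 = 27/2
d11 = 27/8
d12 = 3
endpoint = (75/8, -11/2)

Apply edit: d1 := 6
  d6 = d3*3 = 18
  d7 = d1 - d4 = -5/2
  d8 = 9 + d4 + d3 = 47/2
  d9 = d1/4 = 3/2
  d10 = d2 + d7/5 = 27/2
  d11 = d10/4 = 27/8
  d12 = d9*2 = 3
Walk from origin (0, 0):
  seg 1: up by d2 = 14 → (0, 14)
  seg 2: right by d1 = 6 → (6, 14)
  seg 3: down by d10 = 27/2 → (6, 1/2)
  seg 4: right by d11 = 27/8 → (75/8, 1/2)
  seg 5: down by d3 = 6 → (75/8, -11/2)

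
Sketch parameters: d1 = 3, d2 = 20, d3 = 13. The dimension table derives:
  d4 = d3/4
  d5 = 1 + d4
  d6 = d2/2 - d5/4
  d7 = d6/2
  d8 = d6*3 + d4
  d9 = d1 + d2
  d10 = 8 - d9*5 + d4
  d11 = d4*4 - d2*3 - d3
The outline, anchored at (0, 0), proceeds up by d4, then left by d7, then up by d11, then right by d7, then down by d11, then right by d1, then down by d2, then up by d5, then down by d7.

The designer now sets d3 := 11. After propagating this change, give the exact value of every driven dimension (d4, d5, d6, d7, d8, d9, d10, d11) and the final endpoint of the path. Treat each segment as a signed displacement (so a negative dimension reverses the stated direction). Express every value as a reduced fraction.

d4 = 11/4
d5 = 15/4
d6 = 145/16
d7 = 145/32
d8 = 479/16
d9 = 23
d10 = -417/4
d11 = -60
endpoint = (3, -577/32)

Apply edit: d3 := 11
  d4 = d3/4 = 11/4
  d5 = 1 + d4 = 15/4
  d6 = d2/2 - d5/4 = 145/16
  d7 = d6/2 = 145/32
  d8 = d6*3 + d4 = 479/16
  d9 = d1 + d2 = 23
  d10 = 8 - d9*5 + d4 = -417/4
  d11 = d4*4 - d2*3 - d3 = -60
Walk from origin (0, 0):
  seg 1: up by d4 = 11/4 → (0, 11/4)
  seg 2: left by d7 = 145/32 → (-145/32, 11/4)
  seg 3: up by d11 = -60 → (-145/32, -229/4)
  seg 4: right by d7 = 145/32 → (0, -229/4)
  seg 5: down by d11 = -60 → (0, 11/4)
  seg 6: right by d1 = 3 → (3, 11/4)
  seg 7: down by d2 = 20 → (3, -69/4)
  seg 8: up by d5 = 15/4 → (3, -27/2)
  seg 9: down by d7 = 145/32 → (3, -577/32)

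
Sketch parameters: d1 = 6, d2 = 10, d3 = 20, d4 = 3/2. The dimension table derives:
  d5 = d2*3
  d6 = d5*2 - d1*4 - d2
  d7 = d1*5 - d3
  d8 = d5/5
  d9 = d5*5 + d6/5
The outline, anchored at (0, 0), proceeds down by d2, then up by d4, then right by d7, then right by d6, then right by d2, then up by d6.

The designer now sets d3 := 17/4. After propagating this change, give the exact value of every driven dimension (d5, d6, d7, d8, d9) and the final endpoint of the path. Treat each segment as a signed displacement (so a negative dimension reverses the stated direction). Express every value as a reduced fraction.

d5 = 30
d6 = 26
d7 = 103/4
d8 = 6
d9 = 776/5
endpoint = (247/4, 35/2)

Apply edit: d3 := 17/4
  d5 = d2*3 = 30
  d6 = d5*2 - d1*4 - d2 = 26
  d7 = d1*5 - d3 = 103/4
  d8 = d5/5 = 6
  d9 = d5*5 + d6/5 = 776/5
Walk from origin (0, 0):
  seg 1: down by d2 = 10 → (0, -10)
  seg 2: up by d4 = 3/2 → (0, -17/2)
  seg 3: right by d7 = 103/4 → (103/4, -17/2)
  seg 4: right by d6 = 26 → (207/4, -17/2)
  seg 5: right by d2 = 10 → (247/4, -17/2)
  seg 6: up by d6 = 26 → (247/4, 35/2)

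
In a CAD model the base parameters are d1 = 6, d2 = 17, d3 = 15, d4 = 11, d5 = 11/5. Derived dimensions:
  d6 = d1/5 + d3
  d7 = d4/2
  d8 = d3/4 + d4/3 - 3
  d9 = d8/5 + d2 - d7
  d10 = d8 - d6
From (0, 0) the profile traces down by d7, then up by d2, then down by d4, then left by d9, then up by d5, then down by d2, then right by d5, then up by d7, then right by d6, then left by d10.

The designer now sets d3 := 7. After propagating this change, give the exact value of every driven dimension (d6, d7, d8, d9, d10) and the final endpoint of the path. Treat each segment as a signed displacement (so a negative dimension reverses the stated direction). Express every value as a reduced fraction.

Apply edit: d3 := 7
  d6 = d1/5 + d3 = 41/5
  d7 = d4/2 = 11/2
  d8 = d3/4 + d4/3 - 3 = 29/12
  d9 = d8/5 + d2 - d7 = 719/60
  d10 = d8 - d6 = -347/60
Walk from origin (0, 0):
  seg 1: down by d7 = 11/2 → (0, -11/2)
  seg 2: up by d2 = 17 → (0, 23/2)
  seg 3: down by d4 = 11 → (0, 1/2)
  seg 4: left by d9 = 719/60 → (-719/60, 1/2)
  seg 5: up by d5 = 11/5 → (-719/60, 27/10)
  seg 6: down by d2 = 17 → (-719/60, -143/10)
  seg 7: right by d5 = 11/5 → (-587/60, -143/10)
  seg 8: up by d7 = 11/2 → (-587/60, -44/5)
  seg 9: right by d6 = 41/5 → (-19/12, -44/5)
  seg 10: left by d10 = -347/60 → (21/5, -44/5)

d6 = 41/5
d7 = 11/2
d8 = 29/12
d9 = 719/60
d10 = -347/60
endpoint = (21/5, -44/5)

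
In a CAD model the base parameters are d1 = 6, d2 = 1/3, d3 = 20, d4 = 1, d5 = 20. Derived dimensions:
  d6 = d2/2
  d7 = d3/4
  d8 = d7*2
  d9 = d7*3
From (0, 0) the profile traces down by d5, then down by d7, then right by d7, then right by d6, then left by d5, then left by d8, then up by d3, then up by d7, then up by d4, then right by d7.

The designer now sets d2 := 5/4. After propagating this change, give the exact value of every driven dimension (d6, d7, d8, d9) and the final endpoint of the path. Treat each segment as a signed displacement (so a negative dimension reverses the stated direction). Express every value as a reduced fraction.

Apply edit: d2 := 5/4
  d6 = d2/2 = 5/8
  d7 = d3/4 = 5
  d8 = d7*2 = 10
  d9 = d7*3 = 15
Walk from origin (0, 0):
  seg 1: down by d5 = 20 → (0, -20)
  seg 2: down by d7 = 5 → (0, -25)
  seg 3: right by d7 = 5 → (5, -25)
  seg 4: right by d6 = 5/8 → (45/8, -25)
  seg 5: left by d5 = 20 → (-115/8, -25)
  seg 6: left by d8 = 10 → (-195/8, -25)
  seg 7: up by d3 = 20 → (-195/8, -5)
  seg 8: up by d7 = 5 → (-195/8, 0)
  seg 9: up by d4 = 1 → (-195/8, 1)
  seg 10: right by d7 = 5 → (-155/8, 1)

d6 = 5/8
d7 = 5
d8 = 10
d9 = 15
endpoint = (-155/8, 1)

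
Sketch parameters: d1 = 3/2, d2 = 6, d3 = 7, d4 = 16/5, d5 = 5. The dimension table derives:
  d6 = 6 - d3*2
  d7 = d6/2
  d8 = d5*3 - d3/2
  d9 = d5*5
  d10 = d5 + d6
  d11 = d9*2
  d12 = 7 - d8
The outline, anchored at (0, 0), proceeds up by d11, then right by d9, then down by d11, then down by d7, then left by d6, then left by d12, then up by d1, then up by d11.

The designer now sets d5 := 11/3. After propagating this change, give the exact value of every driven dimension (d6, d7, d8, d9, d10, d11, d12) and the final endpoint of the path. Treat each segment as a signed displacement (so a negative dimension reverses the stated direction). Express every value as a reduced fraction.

Apply edit: d5 := 11/3
  d6 = 6 - d3*2 = -8
  d7 = d6/2 = -4
  d8 = d5*3 - d3/2 = 15/2
  d9 = d5*5 = 55/3
  d10 = d5 + d6 = -13/3
  d11 = d9*2 = 110/3
  d12 = 7 - d8 = -1/2
Walk from origin (0, 0):
  seg 1: up by d11 = 110/3 → (0, 110/3)
  seg 2: right by d9 = 55/3 → (55/3, 110/3)
  seg 3: down by d11 = 110/3 → (55/3, 0)
  seg 4: down by d7 = -4 → (55/3, 4)
  seg 5: left by d6 = -8 → (79/3, 4)
  seg 6: left by d12 = -1/2 → (161/6, 4)
  seg 7: up by d1 = 3/2 → (161/6, 11/2)
  seg 8: up by d11 = 110/3 → (161/6, 253/6)

d6 = -8
d7 = -4
d8 = 15/2
d9 = 55/3
d10 = -13/3
d11 = 110/3
d12 = -1/2
endpoint = (161/6, 253/6)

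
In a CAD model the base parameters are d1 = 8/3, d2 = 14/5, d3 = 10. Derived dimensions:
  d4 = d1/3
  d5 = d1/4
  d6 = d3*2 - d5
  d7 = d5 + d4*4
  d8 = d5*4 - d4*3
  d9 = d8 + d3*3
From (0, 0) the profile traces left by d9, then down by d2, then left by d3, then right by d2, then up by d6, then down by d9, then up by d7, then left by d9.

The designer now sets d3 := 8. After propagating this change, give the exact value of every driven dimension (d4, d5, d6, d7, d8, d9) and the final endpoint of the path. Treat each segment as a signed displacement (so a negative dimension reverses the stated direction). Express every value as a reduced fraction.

d4 = 8/9
d5 = 2/3
d6 = 46/3
d7 = 38/9
d8 = 0
d9 = 24
endpoint = (-266/5, -326/45)

Apply edit: d3 := 8
  d4 = d1/3 = 8/9
  d5 = d1/4 = 2/3
  d6 = d3*2 - d5 = 46/3
  d7 = d5 + d4*4 = 38/9
  d8 = d5*4 - d4*3 = 0
  d9 = d8 + d3*3 = 24
Walk from origin (0, 0):
  seg 1: left by d9 = 24 → (-24, 0)
  seg 2: down by d2 = 14/5 → (-24, -14/5)
  seg 3: left by d3 = 8 → (-32, -14/5)
  seg 4: right by d2 = 14/5 → (-146/5, -14/5)
  seg 5: up by d6 = 46/3 → (-146/5, 188/15)
  seg 6: down by d9 = 24 → (-146/5, -172/15)
  seg 7: up by d7 = 38/9 → (-146/5, -326/45)
  seg 8: left by d9 = 24 → (-266/5, -326/45)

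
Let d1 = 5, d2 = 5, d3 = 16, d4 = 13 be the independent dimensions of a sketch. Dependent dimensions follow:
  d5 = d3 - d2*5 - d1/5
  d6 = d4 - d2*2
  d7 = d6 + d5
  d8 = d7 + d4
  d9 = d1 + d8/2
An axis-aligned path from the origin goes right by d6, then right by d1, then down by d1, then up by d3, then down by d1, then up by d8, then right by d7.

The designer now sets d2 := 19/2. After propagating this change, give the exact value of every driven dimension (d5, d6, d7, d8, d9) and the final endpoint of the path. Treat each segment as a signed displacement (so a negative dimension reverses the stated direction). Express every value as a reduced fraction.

d5 = -65/2
d6 = -6
d7 = -77/2
d8 = -51/2
d9 = -31/4
endpoint = (-79/2, -39/2)

Apply edit: d2 := 19/2
  d5 = d3 - d2*5 - d1/5 = -65/2
  d6 = d4 - d2*2 = -6
  d7 = d6 + d5 = -77/2
  d8 = d7 + d4 = -51/2
  d9 = d1 + d8/2 = -31/4
Walk from origin (0, 0):
  seg 1: right by d6 = -6 → (-6, 0)
  seg 2: right by d1 = 5 → (-1, 0)
  seg 3: down by d1 = 5 → (-1, -5)
  seg 4: up by d3 = 16 → (-1, 11)
  seg 5: down by d1 = 5 → (-1, 6)
  seg 6: up by d8 = -51/2 → (-1, -39/2)
  seg 7: right by d7 = -77/2 → (-79/2, -39/2)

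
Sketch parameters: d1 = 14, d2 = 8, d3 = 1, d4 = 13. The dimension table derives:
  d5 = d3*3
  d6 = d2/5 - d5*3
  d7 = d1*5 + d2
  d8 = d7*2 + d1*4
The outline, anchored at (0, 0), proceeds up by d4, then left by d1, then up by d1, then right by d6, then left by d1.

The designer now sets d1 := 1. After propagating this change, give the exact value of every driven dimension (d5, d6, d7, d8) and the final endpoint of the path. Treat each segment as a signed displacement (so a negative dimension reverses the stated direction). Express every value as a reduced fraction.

Apply edit: d1 := 1
  d5 = d3*3 = 3
  d6 = d2/5 - d5*3 = -37/5
  d7 = d1*5 + d2 = 13
  d8 = d7*2 + d1*4 = 30
Walk from origin (0, 0):
  seg 1: up by d4 = 13 → (0, 13)
  seg 2: left by d1 = 1 → (-1, 13)
  seg 3: up by d1 = 1 → (-1, 14)
  seg 4: right by d6 = -37/5 → (-42/5, 14)
  seg 5: left by d1 = 1 → (-47/5, 14)

d5 = 3
d6 = -37/5
d7 = 13
d8 = 30
endpoint = (-47/5, 14)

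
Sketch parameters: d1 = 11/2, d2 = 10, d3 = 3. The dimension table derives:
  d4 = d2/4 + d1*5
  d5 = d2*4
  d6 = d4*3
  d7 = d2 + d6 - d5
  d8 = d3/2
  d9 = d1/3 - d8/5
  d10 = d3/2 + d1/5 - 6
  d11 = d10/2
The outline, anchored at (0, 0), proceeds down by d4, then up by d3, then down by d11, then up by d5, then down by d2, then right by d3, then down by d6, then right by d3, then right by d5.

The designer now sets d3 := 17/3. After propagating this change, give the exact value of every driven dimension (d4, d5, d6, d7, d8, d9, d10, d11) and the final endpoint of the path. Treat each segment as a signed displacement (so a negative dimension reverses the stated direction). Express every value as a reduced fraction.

Apply edit: d3 := 17/3
  d4 = d2/4 + d1*5 = 30
  d5 = d2*4 = 40
  d6 = d4*3 = 90
  d7 = d2 + d6 - d5 = 60
  d8 = d3/2 = 17/6
  d9 = d1/3 - d8/5 = 19/15
  d10 = d3/2 + d1/5 - 6 = -31/15
  d11 = d10/2 = -31/30
Walk from origin (0, 0):
  seg 1: down by d4 = 30 → (0, -30)
  seg 2: up by d3 = 17/3 → (0, -73/3)
  seg 3: down by d11 = -31/30 → (0, -233/10)
  seg 4: up by d5 = 40 → (0, 167/10)
  seg 5: down by d2 = 10 → (0, 67/10)
  seg 6: right by d3 = 17/3 → (17/3, 67/10)
  seg 7: down by d6 = 90 → (17/3, -833/10)
  seg 8: right by d3 = 17/3 → (34/3, -833/10)
  seg 9: right by d5 = 40 → (154/3, -833/10)

d4 = 30
d5 = 40
d6 = 90
d7 = 60
d8 = 17/6
d9 = 19/15
d10 = -31/15
d11 = -31/30
endpoint = (154/3, -833/10)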